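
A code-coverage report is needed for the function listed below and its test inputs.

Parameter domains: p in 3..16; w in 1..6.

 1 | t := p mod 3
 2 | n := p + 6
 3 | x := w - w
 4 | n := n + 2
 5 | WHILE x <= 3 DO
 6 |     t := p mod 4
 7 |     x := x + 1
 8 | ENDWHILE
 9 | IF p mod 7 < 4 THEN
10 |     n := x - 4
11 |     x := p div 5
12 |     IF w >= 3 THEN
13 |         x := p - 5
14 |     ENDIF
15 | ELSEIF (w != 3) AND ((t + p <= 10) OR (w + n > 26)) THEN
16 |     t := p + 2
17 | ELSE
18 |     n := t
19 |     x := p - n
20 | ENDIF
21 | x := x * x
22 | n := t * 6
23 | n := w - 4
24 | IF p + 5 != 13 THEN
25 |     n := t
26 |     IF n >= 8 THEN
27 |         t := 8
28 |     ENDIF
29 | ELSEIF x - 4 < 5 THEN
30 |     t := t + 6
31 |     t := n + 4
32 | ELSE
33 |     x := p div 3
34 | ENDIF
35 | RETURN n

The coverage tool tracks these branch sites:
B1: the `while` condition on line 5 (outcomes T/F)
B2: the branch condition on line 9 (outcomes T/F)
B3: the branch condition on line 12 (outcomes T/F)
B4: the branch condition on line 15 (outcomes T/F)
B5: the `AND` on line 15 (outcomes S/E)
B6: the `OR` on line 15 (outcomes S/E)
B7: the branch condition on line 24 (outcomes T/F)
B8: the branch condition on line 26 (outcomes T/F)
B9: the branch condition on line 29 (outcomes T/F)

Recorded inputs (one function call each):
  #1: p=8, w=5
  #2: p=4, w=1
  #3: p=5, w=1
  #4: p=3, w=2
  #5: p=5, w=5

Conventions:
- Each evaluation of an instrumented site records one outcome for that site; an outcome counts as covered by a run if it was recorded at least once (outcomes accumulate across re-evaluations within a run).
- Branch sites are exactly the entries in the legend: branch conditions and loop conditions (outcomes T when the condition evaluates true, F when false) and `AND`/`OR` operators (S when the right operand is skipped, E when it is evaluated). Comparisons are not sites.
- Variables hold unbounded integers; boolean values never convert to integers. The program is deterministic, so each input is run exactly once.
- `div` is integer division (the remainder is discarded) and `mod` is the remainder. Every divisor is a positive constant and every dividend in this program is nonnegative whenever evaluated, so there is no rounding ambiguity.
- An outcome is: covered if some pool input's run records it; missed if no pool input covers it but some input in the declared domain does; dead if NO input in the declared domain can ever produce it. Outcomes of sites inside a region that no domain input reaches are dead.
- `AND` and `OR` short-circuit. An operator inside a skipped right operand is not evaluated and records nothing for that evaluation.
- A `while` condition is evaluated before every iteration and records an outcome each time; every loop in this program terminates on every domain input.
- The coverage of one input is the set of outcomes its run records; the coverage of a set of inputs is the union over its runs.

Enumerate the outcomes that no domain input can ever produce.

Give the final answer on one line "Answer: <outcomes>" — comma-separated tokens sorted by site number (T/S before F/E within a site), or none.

exhaustive pass over the 84-input domain:
  reachable outcomes have witnesses, e.g. B1=T (e.g. p=3, w=1), B1=F (e.g. p=3, w=1), B2=T (e.g. p=3, w=1), B2=F (e.g. p=4, w=1)

Answer: none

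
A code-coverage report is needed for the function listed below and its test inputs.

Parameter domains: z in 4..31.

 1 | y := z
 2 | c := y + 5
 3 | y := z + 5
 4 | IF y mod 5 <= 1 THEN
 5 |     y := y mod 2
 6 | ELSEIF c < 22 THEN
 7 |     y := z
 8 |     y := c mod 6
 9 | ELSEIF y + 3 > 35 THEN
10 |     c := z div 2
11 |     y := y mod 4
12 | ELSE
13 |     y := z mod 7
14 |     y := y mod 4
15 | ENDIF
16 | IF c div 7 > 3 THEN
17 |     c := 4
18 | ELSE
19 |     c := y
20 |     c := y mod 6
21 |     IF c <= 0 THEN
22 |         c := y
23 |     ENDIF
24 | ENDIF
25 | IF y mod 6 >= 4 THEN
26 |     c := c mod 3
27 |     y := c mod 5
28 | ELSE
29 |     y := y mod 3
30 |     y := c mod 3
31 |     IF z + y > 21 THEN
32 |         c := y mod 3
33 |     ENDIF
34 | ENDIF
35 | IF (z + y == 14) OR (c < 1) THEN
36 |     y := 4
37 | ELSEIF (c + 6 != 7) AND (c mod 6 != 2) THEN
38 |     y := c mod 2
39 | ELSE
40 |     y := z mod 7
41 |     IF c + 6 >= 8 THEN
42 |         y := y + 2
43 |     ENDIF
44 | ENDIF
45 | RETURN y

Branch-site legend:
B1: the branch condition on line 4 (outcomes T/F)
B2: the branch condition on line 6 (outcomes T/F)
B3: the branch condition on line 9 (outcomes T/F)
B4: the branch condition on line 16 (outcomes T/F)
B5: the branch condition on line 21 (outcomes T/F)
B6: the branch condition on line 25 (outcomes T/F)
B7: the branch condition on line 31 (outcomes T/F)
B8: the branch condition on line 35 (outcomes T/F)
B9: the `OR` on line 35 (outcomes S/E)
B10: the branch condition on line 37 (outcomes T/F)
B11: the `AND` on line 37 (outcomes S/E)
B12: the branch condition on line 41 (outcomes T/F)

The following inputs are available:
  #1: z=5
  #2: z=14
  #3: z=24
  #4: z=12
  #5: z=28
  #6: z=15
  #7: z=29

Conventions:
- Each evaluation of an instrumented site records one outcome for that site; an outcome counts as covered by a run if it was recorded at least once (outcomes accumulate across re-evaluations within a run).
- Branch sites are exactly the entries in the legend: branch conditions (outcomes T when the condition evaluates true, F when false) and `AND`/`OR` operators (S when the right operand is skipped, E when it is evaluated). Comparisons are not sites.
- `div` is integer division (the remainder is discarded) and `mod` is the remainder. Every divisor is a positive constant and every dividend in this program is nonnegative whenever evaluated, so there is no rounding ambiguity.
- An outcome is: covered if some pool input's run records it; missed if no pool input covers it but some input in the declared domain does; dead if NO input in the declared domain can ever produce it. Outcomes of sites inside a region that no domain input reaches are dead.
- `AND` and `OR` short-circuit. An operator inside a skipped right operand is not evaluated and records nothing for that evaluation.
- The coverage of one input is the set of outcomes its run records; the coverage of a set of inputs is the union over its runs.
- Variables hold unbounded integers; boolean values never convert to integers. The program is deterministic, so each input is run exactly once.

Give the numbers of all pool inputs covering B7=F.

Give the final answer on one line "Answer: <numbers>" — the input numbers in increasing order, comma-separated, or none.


input #1 (z=5): produces B7=F
input #2 (z=14): produces B7=F
input #3 (z=24): does not produce B7=F
input #4 (z=12): does not produce B7=F
input #5 (z=28): does not produce B7=F
input #6 (z=15): produces B7=F
input #7 (z=29): does not produce B7=F
Answer: 1, 2, 6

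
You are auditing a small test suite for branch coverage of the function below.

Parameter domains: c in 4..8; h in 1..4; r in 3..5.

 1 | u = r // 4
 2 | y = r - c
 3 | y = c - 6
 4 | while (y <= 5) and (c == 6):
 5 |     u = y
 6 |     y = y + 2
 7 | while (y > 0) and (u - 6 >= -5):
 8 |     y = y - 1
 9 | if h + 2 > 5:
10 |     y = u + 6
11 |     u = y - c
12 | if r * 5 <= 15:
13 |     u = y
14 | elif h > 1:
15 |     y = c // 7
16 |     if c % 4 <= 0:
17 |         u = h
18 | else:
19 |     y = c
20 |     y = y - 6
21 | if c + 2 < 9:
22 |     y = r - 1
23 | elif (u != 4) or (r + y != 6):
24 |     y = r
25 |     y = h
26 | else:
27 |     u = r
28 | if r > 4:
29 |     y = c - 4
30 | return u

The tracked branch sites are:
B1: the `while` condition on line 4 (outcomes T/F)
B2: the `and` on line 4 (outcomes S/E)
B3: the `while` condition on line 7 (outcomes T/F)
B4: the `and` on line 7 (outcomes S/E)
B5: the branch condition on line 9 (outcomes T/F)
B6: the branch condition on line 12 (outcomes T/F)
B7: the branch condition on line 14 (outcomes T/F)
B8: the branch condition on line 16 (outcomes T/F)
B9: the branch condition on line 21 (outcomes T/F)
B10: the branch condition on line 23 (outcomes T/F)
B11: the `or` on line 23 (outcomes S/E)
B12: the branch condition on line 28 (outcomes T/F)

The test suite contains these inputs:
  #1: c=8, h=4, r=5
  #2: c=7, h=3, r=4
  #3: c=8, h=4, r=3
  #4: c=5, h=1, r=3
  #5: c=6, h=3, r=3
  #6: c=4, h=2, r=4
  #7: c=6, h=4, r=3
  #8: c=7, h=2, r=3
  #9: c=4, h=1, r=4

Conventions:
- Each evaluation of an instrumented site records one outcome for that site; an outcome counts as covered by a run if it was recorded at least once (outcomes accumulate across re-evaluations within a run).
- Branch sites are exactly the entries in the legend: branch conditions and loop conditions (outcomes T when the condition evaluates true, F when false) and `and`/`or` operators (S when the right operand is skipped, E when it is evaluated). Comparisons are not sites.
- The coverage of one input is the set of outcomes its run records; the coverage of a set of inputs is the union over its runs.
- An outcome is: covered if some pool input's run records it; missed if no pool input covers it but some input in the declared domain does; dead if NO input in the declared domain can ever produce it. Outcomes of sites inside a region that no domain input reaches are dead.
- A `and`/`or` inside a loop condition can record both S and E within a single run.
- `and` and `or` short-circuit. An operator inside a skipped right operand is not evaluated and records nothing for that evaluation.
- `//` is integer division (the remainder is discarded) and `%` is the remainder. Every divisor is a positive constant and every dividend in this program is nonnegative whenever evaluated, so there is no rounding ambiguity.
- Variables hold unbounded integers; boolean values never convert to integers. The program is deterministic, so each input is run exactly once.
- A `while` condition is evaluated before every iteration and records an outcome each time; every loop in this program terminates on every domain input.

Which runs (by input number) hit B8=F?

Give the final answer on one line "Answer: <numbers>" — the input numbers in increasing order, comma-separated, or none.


input #1 (c=8, h=4, r=5): does not produce B8=F
input #2 (c=7, h=3, r=4): produces B8=F
input #3 (c=8, h=4, r=3): does not produce B8=F
input #4 (c=5, h=1, r=3): does not produce B8=F
input #5 (c=6, h=3, r=3): does not produce B8=F
input #6 (c=4, h=2, r=4): does not produce B8=F
input #7 (c=6, h=4, r=3): does not produce B8=F
input #8 (c=7, h=2, r=3): does not produce B8=F
input #9 (c=4, h=1, r=4): does not produce B8=F
Answer: 2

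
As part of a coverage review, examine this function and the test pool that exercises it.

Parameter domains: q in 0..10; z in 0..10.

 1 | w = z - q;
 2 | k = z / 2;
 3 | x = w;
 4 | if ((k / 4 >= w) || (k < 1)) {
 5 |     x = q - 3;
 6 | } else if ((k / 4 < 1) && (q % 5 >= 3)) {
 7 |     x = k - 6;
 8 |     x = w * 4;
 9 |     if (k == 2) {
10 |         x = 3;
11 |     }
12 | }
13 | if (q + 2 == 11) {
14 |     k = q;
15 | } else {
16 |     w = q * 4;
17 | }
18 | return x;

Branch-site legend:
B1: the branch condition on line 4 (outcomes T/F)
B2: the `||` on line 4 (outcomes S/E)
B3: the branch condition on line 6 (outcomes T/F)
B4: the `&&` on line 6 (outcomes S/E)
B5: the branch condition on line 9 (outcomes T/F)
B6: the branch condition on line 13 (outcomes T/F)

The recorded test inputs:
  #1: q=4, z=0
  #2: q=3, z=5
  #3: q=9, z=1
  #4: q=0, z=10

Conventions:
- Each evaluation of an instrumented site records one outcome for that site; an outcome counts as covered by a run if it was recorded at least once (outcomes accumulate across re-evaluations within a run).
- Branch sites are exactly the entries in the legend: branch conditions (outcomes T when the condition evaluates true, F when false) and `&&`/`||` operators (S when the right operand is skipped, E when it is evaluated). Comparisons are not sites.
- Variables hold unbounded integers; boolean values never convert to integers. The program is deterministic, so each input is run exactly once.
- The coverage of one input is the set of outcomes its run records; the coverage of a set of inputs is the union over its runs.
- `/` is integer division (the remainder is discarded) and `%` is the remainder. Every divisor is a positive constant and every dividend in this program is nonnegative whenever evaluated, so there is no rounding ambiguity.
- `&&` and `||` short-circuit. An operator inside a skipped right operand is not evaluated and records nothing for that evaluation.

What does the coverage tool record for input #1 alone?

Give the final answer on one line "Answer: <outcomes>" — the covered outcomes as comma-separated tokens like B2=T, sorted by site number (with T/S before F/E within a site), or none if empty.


Tracing the run of input #1 (q=4, z=0):
  B2->S, B1->T, B6->F
as a set, this run covers: B1=T, B2=S, B6=F
Answer: B1=T, B2=S, B6=F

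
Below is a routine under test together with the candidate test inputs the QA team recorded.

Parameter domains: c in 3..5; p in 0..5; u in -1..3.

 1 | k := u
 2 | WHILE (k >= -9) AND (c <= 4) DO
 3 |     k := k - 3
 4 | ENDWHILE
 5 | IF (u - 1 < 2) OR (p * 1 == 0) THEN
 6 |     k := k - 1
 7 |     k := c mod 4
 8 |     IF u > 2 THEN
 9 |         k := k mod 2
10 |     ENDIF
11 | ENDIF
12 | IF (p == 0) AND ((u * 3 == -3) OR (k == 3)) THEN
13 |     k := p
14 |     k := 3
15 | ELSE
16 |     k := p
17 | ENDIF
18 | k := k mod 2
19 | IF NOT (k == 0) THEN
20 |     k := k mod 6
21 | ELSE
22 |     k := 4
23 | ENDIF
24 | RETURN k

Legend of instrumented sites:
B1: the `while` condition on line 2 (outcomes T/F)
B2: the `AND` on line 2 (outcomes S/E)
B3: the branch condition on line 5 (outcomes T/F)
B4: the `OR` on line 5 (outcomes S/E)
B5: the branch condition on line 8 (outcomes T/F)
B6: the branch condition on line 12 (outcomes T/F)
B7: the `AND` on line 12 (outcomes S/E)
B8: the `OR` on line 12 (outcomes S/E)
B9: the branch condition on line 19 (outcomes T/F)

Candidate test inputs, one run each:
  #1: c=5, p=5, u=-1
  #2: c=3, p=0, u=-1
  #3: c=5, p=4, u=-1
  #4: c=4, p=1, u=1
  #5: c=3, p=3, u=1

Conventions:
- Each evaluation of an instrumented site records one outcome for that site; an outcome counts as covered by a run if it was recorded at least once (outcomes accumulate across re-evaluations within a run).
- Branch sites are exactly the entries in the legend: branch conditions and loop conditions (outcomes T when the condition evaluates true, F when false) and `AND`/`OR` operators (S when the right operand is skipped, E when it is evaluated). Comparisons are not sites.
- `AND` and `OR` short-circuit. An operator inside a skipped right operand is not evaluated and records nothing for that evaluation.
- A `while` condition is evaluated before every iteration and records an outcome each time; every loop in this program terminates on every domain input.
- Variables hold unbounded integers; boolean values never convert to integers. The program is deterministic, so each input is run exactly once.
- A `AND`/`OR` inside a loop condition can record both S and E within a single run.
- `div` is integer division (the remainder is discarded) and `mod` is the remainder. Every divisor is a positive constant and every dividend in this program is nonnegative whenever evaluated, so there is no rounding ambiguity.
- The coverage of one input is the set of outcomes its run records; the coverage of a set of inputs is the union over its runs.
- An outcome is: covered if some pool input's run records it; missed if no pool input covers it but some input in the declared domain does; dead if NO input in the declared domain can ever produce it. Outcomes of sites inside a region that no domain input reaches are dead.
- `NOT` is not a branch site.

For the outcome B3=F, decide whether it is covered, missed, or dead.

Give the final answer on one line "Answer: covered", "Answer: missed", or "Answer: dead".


no pool input records B3=F
but domain input (c=3, p=1, u=3) does record it -> reachable, so missed
Answer: missed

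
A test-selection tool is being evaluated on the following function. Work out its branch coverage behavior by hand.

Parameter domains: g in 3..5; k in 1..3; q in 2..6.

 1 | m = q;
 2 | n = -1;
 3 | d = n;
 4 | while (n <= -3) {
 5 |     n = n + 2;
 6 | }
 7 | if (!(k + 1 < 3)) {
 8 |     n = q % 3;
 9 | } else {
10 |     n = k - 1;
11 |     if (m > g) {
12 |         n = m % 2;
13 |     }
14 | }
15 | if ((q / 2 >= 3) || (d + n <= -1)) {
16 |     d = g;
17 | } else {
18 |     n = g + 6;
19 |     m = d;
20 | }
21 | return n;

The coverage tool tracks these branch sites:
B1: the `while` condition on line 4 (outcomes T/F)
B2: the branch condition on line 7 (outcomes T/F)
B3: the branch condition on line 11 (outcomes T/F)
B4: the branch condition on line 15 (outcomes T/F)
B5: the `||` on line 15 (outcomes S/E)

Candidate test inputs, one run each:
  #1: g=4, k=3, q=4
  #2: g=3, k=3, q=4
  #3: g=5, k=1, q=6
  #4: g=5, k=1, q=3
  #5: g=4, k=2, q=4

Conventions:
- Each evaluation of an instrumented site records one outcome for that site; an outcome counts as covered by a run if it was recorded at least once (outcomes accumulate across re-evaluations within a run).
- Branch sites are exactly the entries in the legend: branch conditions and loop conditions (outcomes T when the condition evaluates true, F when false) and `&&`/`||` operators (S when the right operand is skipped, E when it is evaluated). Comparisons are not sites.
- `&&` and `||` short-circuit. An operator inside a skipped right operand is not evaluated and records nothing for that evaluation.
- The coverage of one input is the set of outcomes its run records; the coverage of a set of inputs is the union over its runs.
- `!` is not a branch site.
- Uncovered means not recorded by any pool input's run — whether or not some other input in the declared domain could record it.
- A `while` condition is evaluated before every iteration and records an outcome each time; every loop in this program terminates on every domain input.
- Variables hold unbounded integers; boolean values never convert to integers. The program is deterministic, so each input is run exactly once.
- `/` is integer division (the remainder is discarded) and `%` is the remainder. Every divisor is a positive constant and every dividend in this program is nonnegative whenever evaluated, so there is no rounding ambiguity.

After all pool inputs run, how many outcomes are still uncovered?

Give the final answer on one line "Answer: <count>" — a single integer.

input #1, g=4, k=3, q=4: events B1->F, B2->T, B5->E, B4->F; outcomes B1=F, B2=T, B4=F, B5=E
input #2, g=3, k=3, q=4: events B1->F, B2->T, B5->E, B4->F; outcomes B1=F, B2=T, B4=F, B5=E
input #3, g=5, k=1, q=6: events B1->F, B2->F, B3->T, B5->S, B4->T; outcomes B1=F, B2=F, B3=T, B4=T, B5=S
input #4, g=5, k=1, q=3: events B1->F, B2->F, B3->F, B5->E, B4->T; outcomes B1=F, B2=F, B3=F, B4=T, B5=E
input #5, g=4, k=2, q=4: events B1->F, B2->T, B5->E, B4->F; outcomes B1=F, B2=T, B4=F, B5=E
union over the pool: B1=F, B2=T, B2=F, B3=T, B3=F, B4=T, B4=F, B5=S, B5=E
uncovered (1 of 10): B1=T

Answer: 1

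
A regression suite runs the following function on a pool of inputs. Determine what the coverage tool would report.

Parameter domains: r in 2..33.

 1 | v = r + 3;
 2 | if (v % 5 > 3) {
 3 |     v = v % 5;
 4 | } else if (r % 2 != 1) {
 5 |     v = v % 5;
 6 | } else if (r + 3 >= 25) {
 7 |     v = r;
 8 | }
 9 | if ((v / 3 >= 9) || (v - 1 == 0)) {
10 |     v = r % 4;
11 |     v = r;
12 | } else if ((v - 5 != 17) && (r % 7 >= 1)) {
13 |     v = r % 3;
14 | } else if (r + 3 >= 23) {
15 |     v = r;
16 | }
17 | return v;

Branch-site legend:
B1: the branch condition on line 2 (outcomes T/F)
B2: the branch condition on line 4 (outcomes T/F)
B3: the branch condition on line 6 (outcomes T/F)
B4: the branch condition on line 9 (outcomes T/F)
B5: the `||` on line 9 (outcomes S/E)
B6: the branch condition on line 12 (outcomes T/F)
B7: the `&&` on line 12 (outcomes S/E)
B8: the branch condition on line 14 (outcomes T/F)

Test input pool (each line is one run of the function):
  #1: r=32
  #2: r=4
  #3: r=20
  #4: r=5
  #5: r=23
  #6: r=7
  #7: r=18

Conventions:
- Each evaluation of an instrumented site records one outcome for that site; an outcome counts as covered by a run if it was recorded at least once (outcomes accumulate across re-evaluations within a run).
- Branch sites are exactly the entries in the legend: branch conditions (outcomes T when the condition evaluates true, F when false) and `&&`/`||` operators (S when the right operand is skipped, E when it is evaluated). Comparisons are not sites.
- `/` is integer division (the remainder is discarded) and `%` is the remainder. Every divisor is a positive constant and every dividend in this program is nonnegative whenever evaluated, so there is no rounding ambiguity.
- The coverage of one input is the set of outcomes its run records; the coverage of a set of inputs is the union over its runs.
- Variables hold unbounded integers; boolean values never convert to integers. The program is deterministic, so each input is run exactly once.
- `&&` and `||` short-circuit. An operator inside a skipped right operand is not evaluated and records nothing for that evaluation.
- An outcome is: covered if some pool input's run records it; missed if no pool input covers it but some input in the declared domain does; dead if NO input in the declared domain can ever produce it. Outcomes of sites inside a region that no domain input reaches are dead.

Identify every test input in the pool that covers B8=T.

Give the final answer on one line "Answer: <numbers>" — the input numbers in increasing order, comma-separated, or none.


input #1 (r=32): does not record B8=T
input #2 (r=4): does not record B8=T
input #3 (r=20): does not record B8=T
input #4 (r=5): does not record B8=T
input #5 (r=23): does not record B8=T
input #6 (r=7): does not record B8=T
input #7 (r=18): does not record B8=T
Answer: none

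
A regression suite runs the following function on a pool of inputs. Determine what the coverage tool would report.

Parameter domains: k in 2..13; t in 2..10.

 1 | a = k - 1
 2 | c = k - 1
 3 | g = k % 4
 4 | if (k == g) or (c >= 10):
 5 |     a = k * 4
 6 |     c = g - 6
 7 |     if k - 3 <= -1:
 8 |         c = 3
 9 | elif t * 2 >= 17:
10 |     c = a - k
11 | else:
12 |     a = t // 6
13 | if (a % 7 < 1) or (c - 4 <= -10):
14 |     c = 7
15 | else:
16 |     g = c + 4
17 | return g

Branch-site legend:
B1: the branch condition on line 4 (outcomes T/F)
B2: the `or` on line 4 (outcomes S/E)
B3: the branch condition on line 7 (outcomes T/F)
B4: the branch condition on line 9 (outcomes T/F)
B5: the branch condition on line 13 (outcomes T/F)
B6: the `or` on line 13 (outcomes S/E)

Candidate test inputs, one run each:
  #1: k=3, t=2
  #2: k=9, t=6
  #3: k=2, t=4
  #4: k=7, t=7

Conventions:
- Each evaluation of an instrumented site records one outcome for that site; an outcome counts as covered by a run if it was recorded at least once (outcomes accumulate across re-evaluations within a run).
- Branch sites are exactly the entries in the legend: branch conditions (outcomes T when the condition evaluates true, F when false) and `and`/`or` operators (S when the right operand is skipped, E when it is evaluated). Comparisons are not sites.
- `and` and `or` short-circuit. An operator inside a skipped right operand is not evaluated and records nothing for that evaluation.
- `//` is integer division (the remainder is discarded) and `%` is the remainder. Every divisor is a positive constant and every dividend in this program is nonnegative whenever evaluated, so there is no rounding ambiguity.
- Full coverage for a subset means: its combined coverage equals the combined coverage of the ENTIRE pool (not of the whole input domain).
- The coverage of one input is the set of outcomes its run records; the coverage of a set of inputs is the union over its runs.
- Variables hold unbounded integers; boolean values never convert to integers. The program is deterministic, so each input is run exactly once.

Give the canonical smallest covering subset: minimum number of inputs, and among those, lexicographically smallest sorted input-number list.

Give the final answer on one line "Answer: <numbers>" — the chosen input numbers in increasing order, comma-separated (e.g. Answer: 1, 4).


test 1 (k=3, t=2) fires B2->S, B1->T, B3->F, B6->E, B5->F; hits B1=T, B2=S, B3=F, B5=F, B6=E
test 2 (k=9, t=6) fires B2->E, B1->F, B4->F, B6->E, B5->F; hits B1=F, B2=E, B4=F, B5=F, B6=E
test 3 (k=2, t=4) fires B2->S, B1->T, B3->T, B6->E, B5->F; hits B1=T, B2=S, B3=T, B5=F, B6=E
test 4 (k=7, t=7) fires B2->E, B1->F, B4->F, B6->E, B5->F; hits B1=F, B2=E, B4=F, B5=F, B6=E
union over all inputs: B1=T, B1=F, B2=S, B2=E, B3=T, B3=F, B4=F, B5=F, B6=E (9 outcomes)
size 1 is not enough: best union over all size-1 subsets is 5/9
size 2 is not enough: best union over all size-2 subsets is 8/9
size 3: inputs {1, 2, 3} cover all 9 outcomes, and no lexicographically smaller subset of this size does
Answer: 1, 2, 3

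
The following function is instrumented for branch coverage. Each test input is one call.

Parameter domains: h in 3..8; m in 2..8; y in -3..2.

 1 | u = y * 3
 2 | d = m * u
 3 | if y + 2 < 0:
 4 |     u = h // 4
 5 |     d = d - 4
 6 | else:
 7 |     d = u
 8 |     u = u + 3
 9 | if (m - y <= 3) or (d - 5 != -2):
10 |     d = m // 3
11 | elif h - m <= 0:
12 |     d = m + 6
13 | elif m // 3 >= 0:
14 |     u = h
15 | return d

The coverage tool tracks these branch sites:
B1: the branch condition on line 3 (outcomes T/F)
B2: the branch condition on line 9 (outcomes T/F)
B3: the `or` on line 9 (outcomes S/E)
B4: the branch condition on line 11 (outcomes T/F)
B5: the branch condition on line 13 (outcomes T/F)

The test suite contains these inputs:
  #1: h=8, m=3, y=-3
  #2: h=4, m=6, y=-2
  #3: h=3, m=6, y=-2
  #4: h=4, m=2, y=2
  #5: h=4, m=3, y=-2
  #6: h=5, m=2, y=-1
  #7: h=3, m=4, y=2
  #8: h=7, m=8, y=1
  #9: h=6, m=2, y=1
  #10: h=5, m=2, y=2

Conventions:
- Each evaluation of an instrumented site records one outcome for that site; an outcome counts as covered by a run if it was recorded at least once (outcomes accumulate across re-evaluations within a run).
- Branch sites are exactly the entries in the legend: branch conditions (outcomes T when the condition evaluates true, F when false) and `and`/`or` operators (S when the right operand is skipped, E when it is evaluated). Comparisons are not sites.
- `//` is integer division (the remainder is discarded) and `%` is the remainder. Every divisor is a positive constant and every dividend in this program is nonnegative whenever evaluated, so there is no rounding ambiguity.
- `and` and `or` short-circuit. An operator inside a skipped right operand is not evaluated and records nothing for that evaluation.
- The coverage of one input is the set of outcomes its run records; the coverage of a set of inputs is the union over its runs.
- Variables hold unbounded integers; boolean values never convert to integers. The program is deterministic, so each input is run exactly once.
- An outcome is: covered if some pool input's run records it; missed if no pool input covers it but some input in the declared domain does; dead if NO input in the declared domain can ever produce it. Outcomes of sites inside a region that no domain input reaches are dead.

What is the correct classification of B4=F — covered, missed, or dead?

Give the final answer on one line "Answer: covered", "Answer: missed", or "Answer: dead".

no pool input records B4=F
but domain input (h=6, m=5, y=1) does record it -> reachable, so missed

Answer: missed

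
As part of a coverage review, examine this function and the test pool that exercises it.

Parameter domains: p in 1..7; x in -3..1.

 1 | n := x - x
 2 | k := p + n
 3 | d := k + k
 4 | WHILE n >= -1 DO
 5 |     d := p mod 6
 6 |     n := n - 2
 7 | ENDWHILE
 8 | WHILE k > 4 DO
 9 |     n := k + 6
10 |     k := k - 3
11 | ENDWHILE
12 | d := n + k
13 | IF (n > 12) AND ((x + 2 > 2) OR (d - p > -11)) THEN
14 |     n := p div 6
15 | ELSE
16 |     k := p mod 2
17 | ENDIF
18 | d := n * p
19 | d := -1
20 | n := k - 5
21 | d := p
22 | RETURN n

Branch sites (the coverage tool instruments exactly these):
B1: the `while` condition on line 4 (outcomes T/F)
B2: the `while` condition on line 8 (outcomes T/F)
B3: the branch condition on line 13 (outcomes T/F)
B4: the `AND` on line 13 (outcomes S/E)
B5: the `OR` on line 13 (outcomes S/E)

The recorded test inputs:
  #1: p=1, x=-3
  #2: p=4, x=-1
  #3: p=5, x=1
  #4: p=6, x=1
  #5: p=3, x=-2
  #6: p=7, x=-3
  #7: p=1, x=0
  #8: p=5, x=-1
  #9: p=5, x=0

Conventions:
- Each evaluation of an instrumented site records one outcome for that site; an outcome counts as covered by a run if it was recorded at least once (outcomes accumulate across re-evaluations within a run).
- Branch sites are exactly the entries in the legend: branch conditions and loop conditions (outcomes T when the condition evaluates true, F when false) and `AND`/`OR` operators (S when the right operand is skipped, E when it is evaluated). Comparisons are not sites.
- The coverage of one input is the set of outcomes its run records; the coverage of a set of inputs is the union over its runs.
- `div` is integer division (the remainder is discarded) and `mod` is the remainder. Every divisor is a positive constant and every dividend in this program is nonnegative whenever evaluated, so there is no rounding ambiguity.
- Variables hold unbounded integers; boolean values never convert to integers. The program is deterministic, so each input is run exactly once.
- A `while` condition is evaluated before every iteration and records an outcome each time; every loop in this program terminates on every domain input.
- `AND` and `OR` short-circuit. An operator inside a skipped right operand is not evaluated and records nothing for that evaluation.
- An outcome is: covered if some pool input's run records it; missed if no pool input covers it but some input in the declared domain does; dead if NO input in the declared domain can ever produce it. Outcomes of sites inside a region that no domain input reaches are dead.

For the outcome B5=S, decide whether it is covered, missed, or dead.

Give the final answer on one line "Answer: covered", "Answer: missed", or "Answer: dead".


no pool input records B5=S
but domain input (p=7, x=1) does record it -> reachable, so missed
Answer: missed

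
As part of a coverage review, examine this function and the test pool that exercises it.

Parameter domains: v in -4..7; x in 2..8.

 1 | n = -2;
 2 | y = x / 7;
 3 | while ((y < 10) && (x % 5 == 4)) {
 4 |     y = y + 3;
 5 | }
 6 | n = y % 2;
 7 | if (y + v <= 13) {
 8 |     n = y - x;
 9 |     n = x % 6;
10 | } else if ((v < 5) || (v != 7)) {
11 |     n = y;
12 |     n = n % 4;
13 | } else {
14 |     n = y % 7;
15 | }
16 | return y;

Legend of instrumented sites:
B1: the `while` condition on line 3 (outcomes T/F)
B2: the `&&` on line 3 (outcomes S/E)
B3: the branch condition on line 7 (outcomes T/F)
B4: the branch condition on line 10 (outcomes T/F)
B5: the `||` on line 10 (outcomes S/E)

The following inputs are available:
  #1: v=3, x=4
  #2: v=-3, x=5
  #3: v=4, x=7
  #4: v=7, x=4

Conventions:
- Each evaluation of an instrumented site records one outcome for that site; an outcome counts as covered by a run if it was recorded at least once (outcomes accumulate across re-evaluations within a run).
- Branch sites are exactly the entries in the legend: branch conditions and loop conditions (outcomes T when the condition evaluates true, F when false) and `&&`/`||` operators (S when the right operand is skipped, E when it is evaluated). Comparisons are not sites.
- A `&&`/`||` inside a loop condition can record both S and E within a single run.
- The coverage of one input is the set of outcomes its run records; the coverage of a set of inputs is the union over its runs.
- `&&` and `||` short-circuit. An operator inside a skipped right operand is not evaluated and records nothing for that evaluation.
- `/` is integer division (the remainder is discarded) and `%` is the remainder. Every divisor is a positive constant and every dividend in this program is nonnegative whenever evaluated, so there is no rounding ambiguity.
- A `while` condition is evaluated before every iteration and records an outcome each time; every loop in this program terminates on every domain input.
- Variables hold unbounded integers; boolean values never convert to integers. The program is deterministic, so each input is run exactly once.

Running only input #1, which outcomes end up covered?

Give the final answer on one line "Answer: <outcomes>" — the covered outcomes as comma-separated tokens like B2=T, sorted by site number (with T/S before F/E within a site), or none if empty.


Simulating input #1 (v=3, x=4) step by step:
  B2->E, B1->T, B2->E, B1->T, B2->E, B1->T, B2->E, B1->T, B2->S, B1->F
  B3->F, B5->S, B4->T
as a set, this run covers: B1=T, B1=F, B2=S, B2=E, B3=F, B4=T, B5=S
Answer: B1=T, B1=F, B2=S, B2=E, B3=F, B4=T, B5=S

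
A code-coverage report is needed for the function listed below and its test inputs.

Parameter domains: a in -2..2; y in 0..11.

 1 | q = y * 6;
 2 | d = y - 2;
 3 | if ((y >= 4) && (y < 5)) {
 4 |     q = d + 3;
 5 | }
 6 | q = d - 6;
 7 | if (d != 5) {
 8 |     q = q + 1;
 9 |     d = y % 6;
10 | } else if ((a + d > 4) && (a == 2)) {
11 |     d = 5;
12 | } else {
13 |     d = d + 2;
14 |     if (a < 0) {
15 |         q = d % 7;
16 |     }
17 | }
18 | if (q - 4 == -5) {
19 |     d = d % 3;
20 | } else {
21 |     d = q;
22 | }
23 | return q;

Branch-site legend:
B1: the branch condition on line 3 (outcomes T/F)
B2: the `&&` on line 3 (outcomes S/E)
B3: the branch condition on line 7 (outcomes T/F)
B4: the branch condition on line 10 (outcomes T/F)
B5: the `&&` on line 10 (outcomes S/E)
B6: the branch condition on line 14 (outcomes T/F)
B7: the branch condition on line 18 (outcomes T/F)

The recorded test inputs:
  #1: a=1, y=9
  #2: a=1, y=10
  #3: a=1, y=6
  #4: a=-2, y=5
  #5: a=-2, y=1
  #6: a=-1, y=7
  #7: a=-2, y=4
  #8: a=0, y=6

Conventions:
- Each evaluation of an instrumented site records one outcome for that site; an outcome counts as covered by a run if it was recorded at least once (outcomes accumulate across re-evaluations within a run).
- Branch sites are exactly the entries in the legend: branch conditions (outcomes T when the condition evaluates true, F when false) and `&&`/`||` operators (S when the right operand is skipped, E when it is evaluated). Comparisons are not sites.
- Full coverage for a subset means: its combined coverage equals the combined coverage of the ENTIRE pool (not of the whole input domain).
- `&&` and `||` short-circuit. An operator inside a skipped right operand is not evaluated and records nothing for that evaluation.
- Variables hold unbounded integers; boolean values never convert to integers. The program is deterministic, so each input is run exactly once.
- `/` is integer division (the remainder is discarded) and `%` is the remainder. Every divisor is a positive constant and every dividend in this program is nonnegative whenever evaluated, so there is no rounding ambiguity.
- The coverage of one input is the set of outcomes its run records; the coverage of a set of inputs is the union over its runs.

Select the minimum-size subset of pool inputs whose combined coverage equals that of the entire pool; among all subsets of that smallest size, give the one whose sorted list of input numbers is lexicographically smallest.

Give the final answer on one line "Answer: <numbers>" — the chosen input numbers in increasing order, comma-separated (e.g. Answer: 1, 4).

#1 (a=1, y=9) -> B2->E, B1->F, B3->T, B7->F; covered: B1=F, B2=E, B3=T, B7=F
#2 (a=1, y=10) -> B2->E, B1->F, B3->T, B7->F; covered: B1=F, B2=E, B3=T, B7=F
#3 (a=1, y=6) -> B2->E, B1->F, B3->T, B7->T; covered: B1=F, B2=E, B3=T, B7=T
#4 (a=-2, y=5) -> B2->E, B1->F, B3->T, B7->F; covered: B1=F, B2=E, B3=T, B7=F
#5 (a=-2, y=1) -> B2->S, B1->F, B3->T, B7->F; covered: B1=F, B2=S, B3=T, B7=F
#6 (a=-1, y=7) -> B2->E, B1->F, B3->F, B5->S, B4->F, B6->T, B7->F; covered: B1=F, B2=E, B3=F, B4=F, B5=S, B6=T, B7=F
#7 (a=-2, y=4) -> B2->E, B1->T, B3->T, B7->F; covered: B1=T, B2=E, B3=T, B7=F
#8 (a=0, y=6) -> B2->E, B1->F, B3->T, B7->T; covered: B1=F, B2=E, B3=T, B7=T
pool-wide coverage (11 outcomes): B1=T, B1=F, B2=S, B2=E, B3=T, B3=F, B4=F, B5=S, B6=T, B7=T, B7=F
checked all size-1 subsets: none covers 11 outcomes (max 7/11)
checked all size-2 subsets: none covers 11 outcomes (max 9/11)
checked all size-3 subsets: none covers 11 outcomes (max 10/11)
size 4: inputs {3, 5, 6, 7} cover all 11 outcomes, and no lexicographically smaller subset of this size does

Answer: 3, 5, 6, 7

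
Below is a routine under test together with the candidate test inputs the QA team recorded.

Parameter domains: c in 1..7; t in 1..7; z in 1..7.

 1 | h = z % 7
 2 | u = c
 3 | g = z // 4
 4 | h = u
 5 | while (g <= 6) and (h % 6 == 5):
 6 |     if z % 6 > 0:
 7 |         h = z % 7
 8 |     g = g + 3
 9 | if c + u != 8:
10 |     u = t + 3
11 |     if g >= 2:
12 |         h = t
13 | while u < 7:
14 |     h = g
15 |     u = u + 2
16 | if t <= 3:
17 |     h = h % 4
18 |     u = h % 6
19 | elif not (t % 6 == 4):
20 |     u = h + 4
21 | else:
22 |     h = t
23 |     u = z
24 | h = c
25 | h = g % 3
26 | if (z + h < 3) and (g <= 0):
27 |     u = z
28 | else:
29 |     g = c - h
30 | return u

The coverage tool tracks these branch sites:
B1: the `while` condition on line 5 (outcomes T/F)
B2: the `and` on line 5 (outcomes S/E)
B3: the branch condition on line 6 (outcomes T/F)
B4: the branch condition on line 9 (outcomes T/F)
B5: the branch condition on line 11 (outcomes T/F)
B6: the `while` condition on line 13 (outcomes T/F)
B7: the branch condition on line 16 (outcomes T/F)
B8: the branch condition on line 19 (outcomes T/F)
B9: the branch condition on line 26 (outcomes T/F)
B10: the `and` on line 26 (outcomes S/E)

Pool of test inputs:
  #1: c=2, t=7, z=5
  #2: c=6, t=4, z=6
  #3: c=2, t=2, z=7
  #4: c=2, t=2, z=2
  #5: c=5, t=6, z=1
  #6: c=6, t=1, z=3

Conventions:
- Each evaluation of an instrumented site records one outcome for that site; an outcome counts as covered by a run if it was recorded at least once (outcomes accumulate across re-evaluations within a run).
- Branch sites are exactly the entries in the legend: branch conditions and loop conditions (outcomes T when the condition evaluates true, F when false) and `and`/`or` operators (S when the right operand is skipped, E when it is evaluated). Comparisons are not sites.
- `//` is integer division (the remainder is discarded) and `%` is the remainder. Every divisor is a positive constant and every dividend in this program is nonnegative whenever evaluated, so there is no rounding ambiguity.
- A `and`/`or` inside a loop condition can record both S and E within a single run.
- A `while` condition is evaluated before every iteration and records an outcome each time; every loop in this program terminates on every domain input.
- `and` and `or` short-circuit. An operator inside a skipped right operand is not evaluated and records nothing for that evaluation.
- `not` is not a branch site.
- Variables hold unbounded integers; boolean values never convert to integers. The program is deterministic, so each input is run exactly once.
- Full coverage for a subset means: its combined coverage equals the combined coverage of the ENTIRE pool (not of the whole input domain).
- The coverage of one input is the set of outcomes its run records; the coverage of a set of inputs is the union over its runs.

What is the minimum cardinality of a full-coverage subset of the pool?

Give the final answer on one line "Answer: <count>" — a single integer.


run #1 (c=2, t=7, z=5) runs B2->E, B1->F, B4->T, B5->F, B6->F, B7->F, B8->T, B10->S, B9->F; records B1=F, B2=E, B4=T, B5=F, B6=F, B7=F, B8=T, B9=F, B10=S
run #2 (c=6, t=4, z=6) runs B2->E, B1->F, B4->T, B5->F, B6->F, B7->F, B8->F, B10->S, B9->F; records B1=F, B2=E, B4=T, B5=F, B6=F, B7=F, B8=F, B9=F, B10=S
run #3 (c=2, t=2, z=7) runs B2->E, B1->F, B4->T, B5->F, B6->T, B6->F, B7->T, B10->S, B9->F; records B1=F, B2=E, B4=T, B5=F, B6=T, B6=F, B7=T, B9=F, B10=S
run #4 (c=2, t=2, z=2) runs B2->E, B1->F, B4->T, B5->F, B6->T, B6->F, B7->T, B10->E, B9->T; records B1=F, B2=E, B4=T, B5=F, B6=T, B6=F, B7=T, B9=T, B10=E
run #5 (c=5, t=6, z=1) runs B2->E, B1->T, B3->T, B2->E, B1->F, B4->T, B5->T, B6->F, B7->F, B8->T, B10->E, B9->F; records B1=T, B1=F, B2=E, B3=T, B4=T, B5=T, B6=F, B7=F, B8=T, B9=F, B10=E
run #6 (c=6, t=1, z=3) runs B2->E, B1->F, B4->T, B5->F, B6->T, B6->T, B6->F, B7->T, B10->S, B9->F; records B1=F, B2=E, B4=T, B5=F, B6=T, B6=F, B7=T, B9=F, B10=S
the full pool covers 17 outcomes: B1=T, B1=F, B2=E, B3=T, B4=T, B5=T, B5=F, B6=T, B6=F, B7=T, B7=F, B8=T, B8=F, B9=T, B9=F, B10=S, B10=E
no size-1 subset reaches all 17 outcomes (best union: 11/17)
no size-2 subset reaches all 17 outcomes (best union: 15/17)
at size 3, {2, 4, 5} reaches all 17 outcomes; every lexicographically earlier size-3 subset fails
Answer: 3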